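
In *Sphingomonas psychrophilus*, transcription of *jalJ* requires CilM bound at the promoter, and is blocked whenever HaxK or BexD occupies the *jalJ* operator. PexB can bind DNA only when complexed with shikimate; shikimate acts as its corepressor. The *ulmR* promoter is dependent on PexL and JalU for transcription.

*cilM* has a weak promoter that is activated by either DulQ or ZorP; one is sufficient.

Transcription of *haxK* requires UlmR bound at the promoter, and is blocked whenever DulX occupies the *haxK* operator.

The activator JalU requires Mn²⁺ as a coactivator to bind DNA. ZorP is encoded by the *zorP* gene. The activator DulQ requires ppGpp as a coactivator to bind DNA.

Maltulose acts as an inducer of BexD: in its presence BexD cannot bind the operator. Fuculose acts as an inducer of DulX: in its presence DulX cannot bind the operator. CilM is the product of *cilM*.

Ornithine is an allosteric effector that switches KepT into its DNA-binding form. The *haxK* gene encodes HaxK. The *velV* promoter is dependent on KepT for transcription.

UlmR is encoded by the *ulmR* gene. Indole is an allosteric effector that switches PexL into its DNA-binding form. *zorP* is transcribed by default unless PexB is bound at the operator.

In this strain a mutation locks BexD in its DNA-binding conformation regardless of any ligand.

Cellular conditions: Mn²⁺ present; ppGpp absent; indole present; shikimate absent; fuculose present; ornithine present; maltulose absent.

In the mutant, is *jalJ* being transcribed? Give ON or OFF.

ppGpp is absent, so DulQ is inactive.
Shikimate is absent, so PexB is inactive.
With no repressor bound, *zorP* is transcribed.
So ZorP is produced and active.
Activator ZorP is present, so *cilM* is transcribed.
So CilM is produced and active.
Fuculose is present, so DulX is inactive.
Indole is present, so PexL is active.
Mn²⁺ is present, so JalU is active.
No repressor is bound and PexL and JalU are active, so *ulmR* is transcribed.
So UlmR is produced and active.
No repressor is bound and UlmR is active, so *haxK* is transcribed.
So HaxK is produced and active.
BexD is constitutively active in this strain.
With repressor HaxK bound, *jalJ* is not transcribed.

OFF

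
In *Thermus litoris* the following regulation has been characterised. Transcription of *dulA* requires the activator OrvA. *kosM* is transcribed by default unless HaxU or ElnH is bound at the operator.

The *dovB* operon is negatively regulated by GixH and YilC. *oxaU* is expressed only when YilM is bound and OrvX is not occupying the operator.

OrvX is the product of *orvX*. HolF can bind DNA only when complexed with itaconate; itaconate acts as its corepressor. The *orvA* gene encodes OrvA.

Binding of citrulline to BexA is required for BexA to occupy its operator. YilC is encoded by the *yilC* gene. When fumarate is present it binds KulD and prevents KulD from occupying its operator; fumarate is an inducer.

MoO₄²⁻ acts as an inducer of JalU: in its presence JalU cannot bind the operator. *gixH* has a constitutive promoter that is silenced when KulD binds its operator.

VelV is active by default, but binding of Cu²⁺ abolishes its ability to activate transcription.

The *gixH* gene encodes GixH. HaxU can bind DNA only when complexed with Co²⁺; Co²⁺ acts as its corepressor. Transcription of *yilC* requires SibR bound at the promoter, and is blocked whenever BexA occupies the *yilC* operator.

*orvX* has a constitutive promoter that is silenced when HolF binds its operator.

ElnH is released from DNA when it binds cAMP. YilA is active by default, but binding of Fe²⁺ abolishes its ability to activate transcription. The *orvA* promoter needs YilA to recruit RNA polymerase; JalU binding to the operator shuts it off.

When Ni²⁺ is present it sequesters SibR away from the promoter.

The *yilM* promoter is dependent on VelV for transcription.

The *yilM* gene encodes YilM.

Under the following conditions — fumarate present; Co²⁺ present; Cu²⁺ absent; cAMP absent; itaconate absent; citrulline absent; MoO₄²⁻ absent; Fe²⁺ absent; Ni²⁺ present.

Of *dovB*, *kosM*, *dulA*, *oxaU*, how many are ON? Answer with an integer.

Fumarate is present, so KulD is inactive.
With no repressor bound, *gixH* is transcribed.
So GixH is produced and active.
Citrulline is absent, so BexA is inactive.
Ni²⁺ is present, so SibR is inactive.
Required activator SibR is absent, so *yilC* is not transcribed.
So YilC is not produced.
With repressor GixH bound, *dovB* is not transcribed.
→ *dovB* is OFF.
Co²⁺ is present, so HaxU is active.
cAMP is absent, so ElnH is active.
With repressor HaxU bound, *kosM* is not transcribed.
→ *kosM* is OFF.
Fe²⁺ is absent, so YilA is active.
MoO₄²⁻ is absent, so JalU is active.
With repressor JalU bound, *orvA* is not transcribed.
So OrvA is not produced.
Required activator OrvA is absent, so *dulA* is not transcribed.
→ *dulA* is OFF.
Cu²⁺ is absent, so VelV is active.
No repressor is bound and VelV is active, so *yilM* is transcribed.
So YilM is produced and active.
Itaconate is absent, so HolF is inactive.
With no repressor bound, *orvX* is transcribed.
So OrvX is produced and active.
With repressor OrvX bound, *oxaU* is not transcribed.
→ *oxaU* is OFF.
0 of the 4 genes are transcribed.

0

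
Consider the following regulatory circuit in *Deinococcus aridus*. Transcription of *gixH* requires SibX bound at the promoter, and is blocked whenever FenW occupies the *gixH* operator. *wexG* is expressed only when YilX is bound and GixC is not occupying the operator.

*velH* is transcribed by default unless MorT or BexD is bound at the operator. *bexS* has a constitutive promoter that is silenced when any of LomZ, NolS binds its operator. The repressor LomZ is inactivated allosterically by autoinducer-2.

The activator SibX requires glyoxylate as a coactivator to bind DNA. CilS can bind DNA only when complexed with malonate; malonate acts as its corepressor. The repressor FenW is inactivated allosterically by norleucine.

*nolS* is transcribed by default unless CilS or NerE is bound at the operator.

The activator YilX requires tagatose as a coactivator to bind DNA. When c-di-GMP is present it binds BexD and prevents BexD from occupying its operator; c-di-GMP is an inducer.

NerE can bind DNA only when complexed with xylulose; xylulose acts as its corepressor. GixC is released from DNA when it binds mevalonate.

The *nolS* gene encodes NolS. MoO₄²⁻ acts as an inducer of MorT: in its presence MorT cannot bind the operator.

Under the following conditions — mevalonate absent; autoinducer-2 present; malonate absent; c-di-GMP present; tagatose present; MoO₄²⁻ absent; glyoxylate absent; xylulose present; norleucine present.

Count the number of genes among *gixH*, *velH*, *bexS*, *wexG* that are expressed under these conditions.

1

Glyoxylate is absent, so SibX is inactive.
Norleucine is present, so FenW is inactive.
Required activator SibX is absent, so *gixH* is not transcribed.
→ *gixH* is OFF.
MoO₄²⁻ is absent, so MorT is active.
c-di-GMP is present, so BexD is inactive.
With repressor MorT bound, *velH* is not transcribed.
→ *velH* is OFF.
Autoinducer-2 is present, so LomZ is inactive.
Malonate is absent, so CilS is inactive.
Xylulose is present, so NerE is active.
With repressor NerE bound, *nolS* is not transcribed.
So NolS is not produced.
With no repressor bound, *bexS* is transcribed.
→ *bexS* is ON.
Tagatose is present, so YilX is active.
Mevalonate is absent, so GixC is active.
With repressor GixC bound, *wexG* is not transcribed.
→ *wexG* is OFF.
1 of the 4 genes is transcribed.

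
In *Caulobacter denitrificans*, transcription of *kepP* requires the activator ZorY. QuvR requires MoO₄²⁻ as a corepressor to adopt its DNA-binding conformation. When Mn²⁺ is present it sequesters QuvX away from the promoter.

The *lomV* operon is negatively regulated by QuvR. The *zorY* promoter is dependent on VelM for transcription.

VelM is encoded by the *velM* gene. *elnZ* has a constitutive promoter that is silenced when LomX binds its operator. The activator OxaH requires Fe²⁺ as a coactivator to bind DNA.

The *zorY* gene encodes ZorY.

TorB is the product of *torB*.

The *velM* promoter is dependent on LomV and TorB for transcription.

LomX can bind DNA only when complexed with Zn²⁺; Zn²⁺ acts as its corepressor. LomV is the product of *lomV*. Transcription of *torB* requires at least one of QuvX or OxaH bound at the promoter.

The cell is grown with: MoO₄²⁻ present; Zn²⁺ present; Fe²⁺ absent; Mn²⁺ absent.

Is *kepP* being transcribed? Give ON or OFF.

MoO₄²⁻ is present, so QuvR is active.
With repressor QuvR bound, *lomV* is not transcribed.
So LomV is not produced.
Mn²⁺ is absent, so QuvX is active.
Fe²⁺ is absent, so OxaH is inactive.
Activator QuvX is present, so *torB* is transcribed.
So TorB is produced and active.
Required activator LomV is absent, so *velM* is not transcribed.
So VelM is not produced.
Required activator VelM is absent, so *zorY* is not transcribed.
So ZorY is not produced.
Required activator ZorY is absent, so *kepP* is not transcribed.

OFF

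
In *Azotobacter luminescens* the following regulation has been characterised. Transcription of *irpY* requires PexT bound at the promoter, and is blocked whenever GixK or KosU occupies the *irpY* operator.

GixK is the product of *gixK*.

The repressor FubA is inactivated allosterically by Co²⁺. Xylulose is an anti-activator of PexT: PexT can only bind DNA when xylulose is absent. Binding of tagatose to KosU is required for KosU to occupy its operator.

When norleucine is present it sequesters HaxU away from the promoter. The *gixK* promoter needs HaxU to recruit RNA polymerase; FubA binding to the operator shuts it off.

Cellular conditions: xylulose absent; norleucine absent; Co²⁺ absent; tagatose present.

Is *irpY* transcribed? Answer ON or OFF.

OFF

Co²⁺ is absent, so FubA is active.
Norleucine is absent, so HaxU is active.
With repressor FubA bound, *gixK* is not transcribed.
So GixK is not produced.
Xylulose is absent, so PexT is active.
Tagatose is present, so KosU is active.
With repressor KosU bound, *irpY* is not transcribed.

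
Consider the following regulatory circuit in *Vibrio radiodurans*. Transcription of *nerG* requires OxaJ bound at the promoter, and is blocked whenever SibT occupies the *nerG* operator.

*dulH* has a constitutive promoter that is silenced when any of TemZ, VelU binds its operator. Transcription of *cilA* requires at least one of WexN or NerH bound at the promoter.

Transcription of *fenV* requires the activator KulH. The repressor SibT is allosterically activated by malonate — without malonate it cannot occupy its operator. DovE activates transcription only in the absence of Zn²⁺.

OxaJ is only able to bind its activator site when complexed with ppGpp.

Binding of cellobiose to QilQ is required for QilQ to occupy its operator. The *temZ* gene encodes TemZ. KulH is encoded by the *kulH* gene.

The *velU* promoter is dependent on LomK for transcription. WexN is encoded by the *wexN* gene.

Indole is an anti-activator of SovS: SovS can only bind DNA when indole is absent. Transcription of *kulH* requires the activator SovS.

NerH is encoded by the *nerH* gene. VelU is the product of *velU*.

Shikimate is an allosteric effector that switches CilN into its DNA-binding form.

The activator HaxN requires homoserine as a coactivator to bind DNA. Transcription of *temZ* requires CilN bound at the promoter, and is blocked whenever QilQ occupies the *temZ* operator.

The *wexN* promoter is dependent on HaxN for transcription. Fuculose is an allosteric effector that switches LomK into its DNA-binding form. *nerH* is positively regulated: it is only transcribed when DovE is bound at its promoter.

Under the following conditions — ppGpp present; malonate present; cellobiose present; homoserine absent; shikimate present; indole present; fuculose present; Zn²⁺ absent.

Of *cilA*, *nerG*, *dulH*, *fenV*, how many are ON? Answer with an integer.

Homoserine is absent, so HaxN is inactive.
Required activator HaxN is absent, so *wexN* is not transcribed.
So WexN is not produced.
Zn²⁺ is absent, so DovE is active.
No repressor is bound and DovE is active, so *nerH* is transcribed.
So NerH is produced and active.
Activator NerH is present, so *cilA* is transcribed.
→ *cilA* is ON.
Malonate is present, so SibT is active.
ppGpp is present, so OxaJ is active.
With repressor SibT bound, *nerG* is not transcribed.
→ *nerG* is OFF.
Shikimate is present, so CilN is active.
Cellobiose is present, so QilQ is active.
With repressor QilQ bound, *temZ* is not transcribed.
So TemZ is not produced.
Fuculose is present, so LomK is active.
No repressor is bound and LomK is active, so *velU* is transcribed.
So VelU is produced and active.
With repressor VelU bound, *dulH* is not transcribed.
→ *dulH* is OFF.
Indole is present, so SovS is inactive.
Required activator SovS is absent, so *kulH* is not transcribed.
So KulH is not produced.
Required activator KulH is absent, so *fenV* is not transcribed.
→ *fenV* is OFF.
1 of the 4 genes is transcribed.

1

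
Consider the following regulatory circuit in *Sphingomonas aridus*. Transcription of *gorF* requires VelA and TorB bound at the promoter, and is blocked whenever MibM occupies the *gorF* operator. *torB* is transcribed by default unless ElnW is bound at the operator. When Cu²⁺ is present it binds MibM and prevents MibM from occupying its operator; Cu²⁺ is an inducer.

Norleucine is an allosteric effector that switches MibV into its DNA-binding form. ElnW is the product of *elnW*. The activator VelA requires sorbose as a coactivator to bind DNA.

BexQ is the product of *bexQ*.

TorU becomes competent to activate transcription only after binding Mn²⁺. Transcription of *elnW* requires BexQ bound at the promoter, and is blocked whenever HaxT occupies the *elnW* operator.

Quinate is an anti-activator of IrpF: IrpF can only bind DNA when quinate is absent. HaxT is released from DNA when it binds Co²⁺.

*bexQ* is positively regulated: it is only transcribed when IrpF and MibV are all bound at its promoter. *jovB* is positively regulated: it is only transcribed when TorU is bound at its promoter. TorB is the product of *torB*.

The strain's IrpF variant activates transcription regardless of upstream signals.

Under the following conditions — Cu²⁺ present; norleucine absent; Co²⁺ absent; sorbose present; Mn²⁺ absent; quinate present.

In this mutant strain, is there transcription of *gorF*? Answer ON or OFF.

Sorbose is present, so VelA is active.
Cu²⁺ is present, so MibM is inactive.
Co²⁺ is absent, so HaxT is active.
IrpF is constitutively active in this strain.
Norleucine is absent, so MibV is inactive.
Required activator MibV is absent, so *bexQ* is not transcribed.
So BexQ is not produced.
With repressor HaxT bound, *elnW* is not transcribed.
So ElnW is not produced.
With no repressor bound, *torB* is transcribed.
So TorB is produced and active.
No repressor is bound and VelA and TorB are active, so *gorF* is transcribed.

ON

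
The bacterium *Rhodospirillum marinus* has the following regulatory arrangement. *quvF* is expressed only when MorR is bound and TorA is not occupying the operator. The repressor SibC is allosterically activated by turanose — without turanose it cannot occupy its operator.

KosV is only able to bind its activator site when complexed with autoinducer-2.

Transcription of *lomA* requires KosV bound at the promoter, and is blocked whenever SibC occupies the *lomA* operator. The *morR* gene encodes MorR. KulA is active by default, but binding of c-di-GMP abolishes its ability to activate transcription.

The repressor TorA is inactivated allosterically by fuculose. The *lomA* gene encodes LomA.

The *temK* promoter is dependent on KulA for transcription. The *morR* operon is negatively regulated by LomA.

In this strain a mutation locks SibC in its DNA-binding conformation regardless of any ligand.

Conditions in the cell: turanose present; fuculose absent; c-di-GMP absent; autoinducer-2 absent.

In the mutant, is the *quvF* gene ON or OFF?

Autoinducer-2 is absent, so KosV is inactive.
SibC is constitutively active in this strain.
With repressor SibC bound, *lomA* is not transcribed.
So LomA is not produced.
With no repressor bound, *morR* is transcribed.
So MorR is produced and active.
Fuculose is absent, so TorA is active.
With repressor TorA bound, *quvF* is not transcribed.

OFF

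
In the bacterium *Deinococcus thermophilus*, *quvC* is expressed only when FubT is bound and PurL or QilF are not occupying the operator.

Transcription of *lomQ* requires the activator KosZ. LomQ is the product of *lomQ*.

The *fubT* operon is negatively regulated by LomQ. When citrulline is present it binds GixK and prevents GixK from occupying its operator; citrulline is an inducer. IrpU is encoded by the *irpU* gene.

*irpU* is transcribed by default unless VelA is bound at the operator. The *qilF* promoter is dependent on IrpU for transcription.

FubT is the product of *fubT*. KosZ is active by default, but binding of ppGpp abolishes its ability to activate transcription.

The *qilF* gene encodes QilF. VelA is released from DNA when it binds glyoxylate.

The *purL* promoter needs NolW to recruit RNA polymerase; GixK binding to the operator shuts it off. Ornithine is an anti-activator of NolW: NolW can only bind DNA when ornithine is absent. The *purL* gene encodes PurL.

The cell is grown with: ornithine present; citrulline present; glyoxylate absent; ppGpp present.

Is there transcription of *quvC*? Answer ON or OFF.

Ornithine is present, so NolW is inactive.
Citrulline is present, so GixK is inactive.
Required activator NolW is absent, so *purL* is not transcribed.
So PurL is not produced.
ppGpp is present, so KosZ is inactive.
Required activator KosZ is absent, so *lomQ* is not transcribed.
So LomQ is not produced.
With no repressor bound, *fubT* is transcribed.
So FubT is produced and active.
Glyoxylate is absent, so VelA is active.
With repressor VelA bound, *irpU* is not transcribed.
So IrpU is not produced.
Required activator IrpU is absent, so *qilF* is not transcribed.
So QilF is not produced.
No repressor is bound and FubT is active, so *quvC* is transcribed.

ON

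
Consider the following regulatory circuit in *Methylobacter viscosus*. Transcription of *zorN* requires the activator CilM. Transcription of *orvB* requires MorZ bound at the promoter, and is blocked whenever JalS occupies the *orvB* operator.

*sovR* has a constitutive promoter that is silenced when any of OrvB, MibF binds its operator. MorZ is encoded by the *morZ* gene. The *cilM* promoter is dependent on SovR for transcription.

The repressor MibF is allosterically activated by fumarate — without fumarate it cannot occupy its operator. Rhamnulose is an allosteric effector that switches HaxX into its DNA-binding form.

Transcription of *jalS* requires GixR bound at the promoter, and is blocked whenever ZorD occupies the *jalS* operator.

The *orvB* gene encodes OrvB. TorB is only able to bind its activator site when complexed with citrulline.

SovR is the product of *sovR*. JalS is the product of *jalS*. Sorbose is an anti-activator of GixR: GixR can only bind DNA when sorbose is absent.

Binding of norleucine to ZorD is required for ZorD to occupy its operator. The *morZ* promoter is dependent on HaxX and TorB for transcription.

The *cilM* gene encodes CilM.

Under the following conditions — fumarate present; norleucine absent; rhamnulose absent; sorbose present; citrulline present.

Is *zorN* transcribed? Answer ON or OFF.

Norleucine is absent, so ZorD is inactive.
Sorbose is present, so GixR is inactive.
Required activator GixR is absent, so *jalS* is not transcribed.
So JalS is not produced.
Rhamnulose is absent, so HaxX is inactive.
Citrulline is present, so TorB is active.
Required activator HaxX is absent, so *morZ* is not transcribed.
So MorZ is not produced.
Required activator MorZ is absent, so *orvB* is not transcribed.
So OrvB is not produced.
Fumarate is present, so MibF is active.
With repressor MibF bound, *sovR* is not transcribed.
So SovR is not produced.
Required activator SovR is absent, so *cilM* is not transcribed.
So CilM is not produced.
Required activator CilM is absent, so *zorN* is not transcribed.

OFF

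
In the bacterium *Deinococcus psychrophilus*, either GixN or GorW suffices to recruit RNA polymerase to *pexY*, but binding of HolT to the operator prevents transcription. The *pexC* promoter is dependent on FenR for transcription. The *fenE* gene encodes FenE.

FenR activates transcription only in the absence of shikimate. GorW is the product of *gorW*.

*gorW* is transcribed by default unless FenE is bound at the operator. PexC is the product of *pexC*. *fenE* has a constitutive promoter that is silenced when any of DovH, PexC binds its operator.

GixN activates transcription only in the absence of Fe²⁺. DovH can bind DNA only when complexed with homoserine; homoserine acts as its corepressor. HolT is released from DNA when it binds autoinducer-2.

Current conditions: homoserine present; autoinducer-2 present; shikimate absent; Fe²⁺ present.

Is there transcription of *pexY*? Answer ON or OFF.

Fe²⁺ is present, so GixN is inactive.
Homoserine is present, so DovH is active.
Shikimate is absent, so FenR is active.
No repressor is bound and FenR is active, so *pexC* is transcribed.
So PexC is produced and active.
With repressor DovH bound, *fenE* is not transcribed.
So FenE is not produced.
With no repressor bound, *gorW* is transcribed.
So GorW is produced and active.
Autoinducer-2 is present, so HolT is inactive.
Activator GorW is present, so *pexY* is transcribed.

ON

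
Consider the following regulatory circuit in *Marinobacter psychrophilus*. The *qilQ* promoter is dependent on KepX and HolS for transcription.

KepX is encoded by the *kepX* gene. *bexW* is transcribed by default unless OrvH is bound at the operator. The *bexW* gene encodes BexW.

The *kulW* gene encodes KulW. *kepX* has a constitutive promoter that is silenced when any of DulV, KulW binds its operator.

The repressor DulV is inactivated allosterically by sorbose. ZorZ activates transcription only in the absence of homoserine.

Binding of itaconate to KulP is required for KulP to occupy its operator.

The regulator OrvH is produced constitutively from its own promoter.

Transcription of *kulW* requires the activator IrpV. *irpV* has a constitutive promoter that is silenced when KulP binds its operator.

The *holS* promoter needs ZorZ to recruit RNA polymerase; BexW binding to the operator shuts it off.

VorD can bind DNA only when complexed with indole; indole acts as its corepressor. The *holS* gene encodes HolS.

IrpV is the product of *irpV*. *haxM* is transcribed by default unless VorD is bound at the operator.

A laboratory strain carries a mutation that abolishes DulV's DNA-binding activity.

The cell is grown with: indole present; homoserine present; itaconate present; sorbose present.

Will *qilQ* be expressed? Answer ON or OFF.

OFF

DulV is non-functional in this strain, so it has no effect.
Itaconate is present, so KulP is active.
With repressor KulP bound, *irpV* is not transcribed.
So IrpV is not produced.
Required activator IrpV is absent, so *kulW* is not transcribed.
So KulW is not produced.
With no repressor bound, *kepX* is transcribed.
So KepX is produced and active.
OrvH is produced constitutively and is active.
With repressor OrvH bound, *bexW* is not transcribed.
So BexW is not produced.
Homoserine is present, so ZorZ is inactive.
Required activator ZorZ is absent, so *holS* is not transcribed.
So HolS is not produced.
Required activator HolS is absent, so *qilQ* is not transcribed.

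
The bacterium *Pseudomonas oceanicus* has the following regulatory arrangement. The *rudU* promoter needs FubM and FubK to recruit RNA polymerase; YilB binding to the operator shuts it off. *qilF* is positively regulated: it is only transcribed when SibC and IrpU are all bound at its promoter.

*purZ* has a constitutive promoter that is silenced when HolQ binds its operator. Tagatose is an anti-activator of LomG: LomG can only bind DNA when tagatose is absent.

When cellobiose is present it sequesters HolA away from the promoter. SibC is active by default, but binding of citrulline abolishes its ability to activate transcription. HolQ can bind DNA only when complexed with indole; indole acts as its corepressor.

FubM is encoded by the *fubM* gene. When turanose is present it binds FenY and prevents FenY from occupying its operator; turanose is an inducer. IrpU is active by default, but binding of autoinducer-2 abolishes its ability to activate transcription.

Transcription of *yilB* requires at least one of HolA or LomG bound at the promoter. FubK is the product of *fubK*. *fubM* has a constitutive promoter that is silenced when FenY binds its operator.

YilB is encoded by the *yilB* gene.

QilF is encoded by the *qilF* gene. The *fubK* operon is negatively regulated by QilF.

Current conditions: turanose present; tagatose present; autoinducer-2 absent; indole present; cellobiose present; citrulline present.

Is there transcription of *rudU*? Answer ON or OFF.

Cellobiose is present, so HolA is inactive.
Tagatose is present, so LomG is inactive.
No activator is available at the *yilB* promoter, so *yilB* is not transcribed.
So YilB is not produced.
Turanose is present, so FenY is inactive.
With no repressor bound, *fubM* is transcribed.
So FubM is produced and active.
Citrulline is present, so SibC is inactive.
Autoinducer-2 is absent, so IrpU is active.
Required activator SibC is absent, so *qilF* is not transcribed.
So QilF is not produced.
With no repressor bound, *fubK* is transcribed.
So FubK is produced and active.
No repressor is bound and FubM and FubK are active, so *rudU* is transcribed.

ON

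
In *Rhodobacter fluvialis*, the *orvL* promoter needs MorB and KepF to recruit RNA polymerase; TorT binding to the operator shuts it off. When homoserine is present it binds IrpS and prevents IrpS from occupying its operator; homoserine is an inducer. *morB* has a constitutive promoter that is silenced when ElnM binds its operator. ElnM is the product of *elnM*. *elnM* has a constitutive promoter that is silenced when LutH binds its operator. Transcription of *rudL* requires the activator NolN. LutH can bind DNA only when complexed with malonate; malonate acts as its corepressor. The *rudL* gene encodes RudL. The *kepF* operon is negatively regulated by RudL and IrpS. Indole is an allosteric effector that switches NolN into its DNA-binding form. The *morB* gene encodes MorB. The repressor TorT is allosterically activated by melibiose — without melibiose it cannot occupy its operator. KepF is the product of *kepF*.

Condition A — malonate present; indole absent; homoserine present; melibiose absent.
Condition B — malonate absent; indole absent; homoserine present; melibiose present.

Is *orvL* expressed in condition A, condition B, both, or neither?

Condition A:
Malonate is present, so LutH is active.
With repressor LutH bound, *elnM* is not transcribed.
So ElnM is not produced.
With no repressor bound, *morB* is transcribed.
So MorB is produced and active.
Indole is absent, so NolN is inactive.
Required activator NolN is absent, so *rudL* is not transcribed.
So RudL is not produced.
Homoserine is present, so IrpS is inactive.
With no repressor bound, *kepF* is transcribed.
So KepF is produced and active.
Melibiose is absent, so TorT is inactive.
No repressor is bound and MorB and KepF are active, so *orvL* is transcribed.
→ *orvL* is ON in A.
Condition B:
Malonate is absent, so LutH is inactive.
With no repressor bound, *elnM* is transcribed.
So ElnM is produced and active.
With repressor ElnM bound, *morB* is not transcribed.
So MorB is not produced.
Indole is absent, so NolN is inactive.
Required activator NolN is absent, so *rudL* is not transcribed.
So RudL is not produced.
Homoserine is present, so IrpS is inactive.
With no repressor bound, *kepF* is transcribed.
So KepF is produced and active.
Melibiose is present, so TorT is active.
With repressor TorT bound, *orvL* is not transcribed.
→ *orvL* is OFF in B.

A only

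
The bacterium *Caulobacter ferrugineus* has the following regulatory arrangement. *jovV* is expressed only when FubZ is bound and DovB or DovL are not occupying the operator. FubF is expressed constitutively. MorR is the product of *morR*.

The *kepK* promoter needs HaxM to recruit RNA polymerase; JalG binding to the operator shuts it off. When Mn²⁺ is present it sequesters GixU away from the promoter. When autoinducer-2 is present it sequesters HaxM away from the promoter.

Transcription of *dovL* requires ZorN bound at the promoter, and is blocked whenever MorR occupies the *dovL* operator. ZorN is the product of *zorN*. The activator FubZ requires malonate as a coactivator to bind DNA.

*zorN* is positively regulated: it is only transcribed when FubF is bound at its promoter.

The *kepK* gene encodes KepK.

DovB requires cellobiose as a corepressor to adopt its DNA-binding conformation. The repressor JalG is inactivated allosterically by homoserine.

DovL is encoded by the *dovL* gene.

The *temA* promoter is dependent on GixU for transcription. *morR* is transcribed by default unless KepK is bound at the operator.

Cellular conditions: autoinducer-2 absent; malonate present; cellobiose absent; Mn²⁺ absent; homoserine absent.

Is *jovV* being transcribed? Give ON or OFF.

ON

Cellobiose is absent, so DovB is inactive.
FubF is produced constitutively and is active.
No repressor is bound and FubF is active, so *zorN* is transcribed.
So ZorN is produced and active.
Homoserine is absent, so JalG is active.
Autoinducer-2 is absent, so HaxM is active.
With repressor JalG bound, *kepK* is not transcribed.
So KepK is not produced.
With no repressor bound, *morR* is transcribed.
So MorR is produced and active.
With repressor MorR bound, *dovL* is not transcribed.
So DovL is not produced.
Malonate is present, so FubZ is active.
No repressor is bound and FubZ is active, so *jovV* is transcribed.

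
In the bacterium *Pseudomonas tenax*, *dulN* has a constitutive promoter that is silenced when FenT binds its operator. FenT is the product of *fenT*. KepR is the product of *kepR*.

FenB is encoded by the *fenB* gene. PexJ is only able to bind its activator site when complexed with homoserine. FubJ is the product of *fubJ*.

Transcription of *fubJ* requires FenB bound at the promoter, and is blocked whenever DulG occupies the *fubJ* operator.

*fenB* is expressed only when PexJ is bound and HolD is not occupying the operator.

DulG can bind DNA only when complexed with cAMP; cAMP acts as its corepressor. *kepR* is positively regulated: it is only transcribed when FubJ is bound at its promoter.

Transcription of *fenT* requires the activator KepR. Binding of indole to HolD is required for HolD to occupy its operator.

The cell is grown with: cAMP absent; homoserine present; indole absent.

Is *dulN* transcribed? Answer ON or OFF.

OFF

Homoserine is present, so PexJ is active.
Indole is absent, so HolD is inactive.
No repressor is bound and PexJ is active, so *fenB* is transcribed.
So FenB is produced and active.
cAMP is absent, so DulG is inactive.
No repressor is bound and FenB is active, so *fubJ* is transcribed.
So FubJ is produced and active.
No repressor is bound and FubJ is active, so *kepR* is transcribed.
So KepR is produced and active.
No repressor is bound and KepR is active, so *fenT* is transcribed.
So FenT is produced and active.
With repressor FenT bound, *dulN* is not transcribed.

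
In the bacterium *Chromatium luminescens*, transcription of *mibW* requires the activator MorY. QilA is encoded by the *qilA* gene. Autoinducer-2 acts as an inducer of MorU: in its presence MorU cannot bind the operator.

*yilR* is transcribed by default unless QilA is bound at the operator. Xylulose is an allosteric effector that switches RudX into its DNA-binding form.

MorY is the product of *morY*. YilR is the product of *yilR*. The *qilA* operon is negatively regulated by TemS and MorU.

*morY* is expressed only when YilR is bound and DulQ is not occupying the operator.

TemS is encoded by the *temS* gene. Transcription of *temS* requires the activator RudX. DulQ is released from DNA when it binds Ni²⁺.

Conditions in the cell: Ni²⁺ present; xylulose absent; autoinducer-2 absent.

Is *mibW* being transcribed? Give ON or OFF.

Xylulose is absent, so RudX is inactive.
Required activator RudX is absent, so *temS* is not transcribed.
So TemS is not produced.
Autoinducer-2 is absent, so MorU is active.
With repressor MorU bound, *qilA* is not transcribed.
So QilA is not produced.
With no repressor bound, *yilR* is transcribed.
So YilR is produced and active.
Ni²⁺ is present, so DulQ is inactive.
No repressor is bound and YilR is active, so *morY* is transcribed.
So MorY is produced and active.
No repressor is bound and MorY is active, so *mibW* is transcribed.

ON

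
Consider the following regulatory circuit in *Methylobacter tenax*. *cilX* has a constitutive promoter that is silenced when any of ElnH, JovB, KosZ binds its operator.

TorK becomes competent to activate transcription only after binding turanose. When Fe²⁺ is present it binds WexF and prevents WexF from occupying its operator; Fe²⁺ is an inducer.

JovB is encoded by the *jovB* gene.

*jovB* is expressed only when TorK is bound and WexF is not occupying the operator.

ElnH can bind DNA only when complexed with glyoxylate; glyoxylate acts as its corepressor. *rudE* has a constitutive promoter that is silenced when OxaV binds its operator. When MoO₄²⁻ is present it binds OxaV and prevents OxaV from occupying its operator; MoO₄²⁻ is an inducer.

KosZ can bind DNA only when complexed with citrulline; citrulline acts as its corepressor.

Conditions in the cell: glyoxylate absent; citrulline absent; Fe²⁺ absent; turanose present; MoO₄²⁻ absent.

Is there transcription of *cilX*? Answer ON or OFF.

ON

Glyoxylate is absent, so ElnH is inactive.
Fe²⁺ is absent, so WexF is active.
Turanose is present, so TorK is active.
With repressor WexF bound, *jovB* is not transcribed.
So JovB is not produced.
Citrulline is absent, so KosZ is inactive.
With no repressor bound, *cilX* is transcribed.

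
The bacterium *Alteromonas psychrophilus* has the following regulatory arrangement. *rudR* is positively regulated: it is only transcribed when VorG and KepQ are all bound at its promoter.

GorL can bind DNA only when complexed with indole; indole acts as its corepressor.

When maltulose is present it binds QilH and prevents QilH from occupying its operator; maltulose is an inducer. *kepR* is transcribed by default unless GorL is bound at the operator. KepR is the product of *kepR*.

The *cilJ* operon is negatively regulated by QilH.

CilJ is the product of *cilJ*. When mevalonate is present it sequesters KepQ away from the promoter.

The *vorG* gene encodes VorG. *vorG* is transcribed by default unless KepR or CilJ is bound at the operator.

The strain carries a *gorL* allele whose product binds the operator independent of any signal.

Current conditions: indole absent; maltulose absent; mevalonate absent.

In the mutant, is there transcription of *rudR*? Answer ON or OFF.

GorL is constitutively active in this strain.
With repressor GorL bound, *kepR* is not transcribed.
So KepR is not produced.
Maltulose is absent, so QilH is active.
With repressor QilH bound, *cilJ* is not transcribed.
So CilJ is not produced.
With no repressor bound, *vorG* is transcribed.
So VorG is produced and active.
Mevalonate is absent, so KepQ is active.
No repressor is bound and VorG and KepQ are active, so *rudR* is transcribed.

ON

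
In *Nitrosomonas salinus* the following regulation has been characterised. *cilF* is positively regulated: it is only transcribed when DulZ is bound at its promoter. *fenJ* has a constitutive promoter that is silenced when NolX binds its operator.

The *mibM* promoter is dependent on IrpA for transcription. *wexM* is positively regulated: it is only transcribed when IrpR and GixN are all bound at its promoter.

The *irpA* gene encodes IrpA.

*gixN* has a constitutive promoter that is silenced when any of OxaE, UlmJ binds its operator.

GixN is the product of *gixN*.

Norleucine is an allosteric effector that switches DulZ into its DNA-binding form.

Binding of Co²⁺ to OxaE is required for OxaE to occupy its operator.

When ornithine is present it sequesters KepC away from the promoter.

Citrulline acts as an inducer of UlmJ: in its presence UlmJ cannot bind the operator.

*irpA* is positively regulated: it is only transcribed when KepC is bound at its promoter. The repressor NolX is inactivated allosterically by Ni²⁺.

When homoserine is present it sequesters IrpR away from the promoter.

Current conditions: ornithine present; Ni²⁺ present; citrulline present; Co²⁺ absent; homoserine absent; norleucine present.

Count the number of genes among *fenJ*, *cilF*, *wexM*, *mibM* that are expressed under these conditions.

Ni²⁺ is present, so NolX is inactive.
With no repressor bound, *fenJ* is transcribed.
→ *fenJ* is ON.
Norleucine is present, so DulZ is active.
No repressor is bound and DulZ is active, so *cilF* is transcribed.
→ *cilF* is ON.
Homoserine is absent, so IrpR is active.
Co²⁺ is absent, so OxaE is inactive.
Citrulline is present, so UlmJ is inactive.
With no repressor bound, *gixN* is transcribed.
So GixN is produced and active.
No repressor is bound and IrpR and GixN are active, so *wexM* is transcribed.
→ *wexM* is ON.
Ornithine is present, so KepC is inactive.
Required activator KepC is absent, so *irpA* is not transcribed.
So IrpA is not produced.
Required activator IrpA is absent, so *mibM* is not transcribed.
→ *mibM* is OFF.
3 of the 4 genes are transcribed.

3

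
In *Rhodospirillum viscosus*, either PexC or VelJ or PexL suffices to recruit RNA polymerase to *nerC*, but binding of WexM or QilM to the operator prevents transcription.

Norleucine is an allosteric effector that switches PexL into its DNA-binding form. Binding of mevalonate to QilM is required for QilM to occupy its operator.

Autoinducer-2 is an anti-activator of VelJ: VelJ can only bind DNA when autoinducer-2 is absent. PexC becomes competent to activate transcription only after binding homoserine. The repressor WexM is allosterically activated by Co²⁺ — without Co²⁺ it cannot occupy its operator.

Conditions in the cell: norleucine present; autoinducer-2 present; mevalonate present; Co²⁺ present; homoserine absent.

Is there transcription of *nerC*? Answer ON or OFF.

Homoserine is absent, so PexC is inactive.
Co²⁺ is present, so WexM is active.
Autoinducer-2 is present, so VelJ is inactive.
Mevalonate is present, so QilM is active.
Norleucine is present, so PexL is active.
With repressor WexM bound, *nerC* is not transcribed.

OFF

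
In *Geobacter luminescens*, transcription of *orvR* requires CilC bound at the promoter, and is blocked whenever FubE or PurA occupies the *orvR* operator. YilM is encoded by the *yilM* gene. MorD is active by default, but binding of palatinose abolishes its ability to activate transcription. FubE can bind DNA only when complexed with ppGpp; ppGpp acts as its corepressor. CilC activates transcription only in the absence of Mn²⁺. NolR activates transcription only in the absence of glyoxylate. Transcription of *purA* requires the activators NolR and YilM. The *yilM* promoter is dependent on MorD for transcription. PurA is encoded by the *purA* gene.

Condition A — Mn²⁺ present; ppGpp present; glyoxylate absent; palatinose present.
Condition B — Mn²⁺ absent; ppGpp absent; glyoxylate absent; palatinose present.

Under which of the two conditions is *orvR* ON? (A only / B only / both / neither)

B only

Condition A:
Mn²⁺ is present, so CilC is inactive.
ppGpp is present, so FubE is active.
Glyoxylate is absent, so NolR is active.
Palatinose is present, so MorD is inactive.
Required activator MorD is absent, so *yilM* is not transcribed.
So YilM is not produced.
Required activator YilM is absent, so *purA* is not transcribed.
So PurA is not produced.
With repressor FubE bound, *orvR* is not transcribed.
→ *orvR* is OFF in A.
Condition B:
Mn²⁺ is absent, so CilC is active.
ppGpp is absent, so FubE is inactive.
Glyoxylate is absent, so NolR is active.
Palatinose is present, so MorD is inactive.
Required activator MorD is absent, so *yilM* is not transcribed.
So YilM is not produced.
Required activator YilM is absent, so *purA* is not transcribed.
So PurA is not produced.
No repressor is bound and CilC is active, so *orvR* is transcribed.
→ *orvR* is ON in B.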